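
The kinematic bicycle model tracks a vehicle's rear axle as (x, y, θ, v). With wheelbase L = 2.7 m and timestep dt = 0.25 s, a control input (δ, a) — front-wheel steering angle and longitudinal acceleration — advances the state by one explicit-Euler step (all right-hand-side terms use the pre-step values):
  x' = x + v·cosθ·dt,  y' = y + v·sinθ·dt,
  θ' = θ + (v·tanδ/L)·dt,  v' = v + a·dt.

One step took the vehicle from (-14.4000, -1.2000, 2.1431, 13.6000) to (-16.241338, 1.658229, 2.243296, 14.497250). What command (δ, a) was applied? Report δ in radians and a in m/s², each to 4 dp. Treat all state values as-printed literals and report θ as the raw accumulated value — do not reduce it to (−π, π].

a = (v'−v)/dt = (0.897250)/0.25 = 3.5890
Δθ = θ'−θ = 0.100196;  (v·dt/L) = 13.6000·0.25/2.7 = 1.259259
tan δ = Δθ·L/(v·dt) = 0.079567  →  δ = 0.0794

δ = 0.0794, a = 3.5890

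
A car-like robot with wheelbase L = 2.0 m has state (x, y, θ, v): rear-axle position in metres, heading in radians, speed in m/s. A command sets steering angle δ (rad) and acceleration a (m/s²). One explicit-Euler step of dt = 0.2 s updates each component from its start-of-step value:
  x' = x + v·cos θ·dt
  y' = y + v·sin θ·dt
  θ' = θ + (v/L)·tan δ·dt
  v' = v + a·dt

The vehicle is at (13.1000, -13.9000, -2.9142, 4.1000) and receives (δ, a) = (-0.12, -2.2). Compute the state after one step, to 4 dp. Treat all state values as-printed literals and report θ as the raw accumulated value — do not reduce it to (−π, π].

x' = 13.1000 + 4.1000·cos(-2.9142)·0.2 = 12.3011
y' = -13.9000 + 4.1000·sin(-2.9142)·0.2 = -14.0849
θ' = -2.9142 + (4.1000/2.0)·tan(-0.12)·0.2 = -2.9636
v' = 4.1000 − 2.2000·0.2 = 3.6600

(12.3011, -14.0849, -2.9636, 3.6600)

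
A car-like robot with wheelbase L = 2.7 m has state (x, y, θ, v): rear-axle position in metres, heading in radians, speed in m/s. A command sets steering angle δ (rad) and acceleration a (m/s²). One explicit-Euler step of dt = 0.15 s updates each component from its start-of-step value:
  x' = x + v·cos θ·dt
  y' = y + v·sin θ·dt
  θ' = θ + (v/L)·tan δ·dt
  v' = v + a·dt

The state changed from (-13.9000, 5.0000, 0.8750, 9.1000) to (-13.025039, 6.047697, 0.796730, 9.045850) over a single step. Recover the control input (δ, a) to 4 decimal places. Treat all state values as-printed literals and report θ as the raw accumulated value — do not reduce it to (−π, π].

δ = -0.1536, a = -0.3610

a = (v'−v)/dt = (-0.054150)/0.15 = -0.3610
Δθ = θ'−θ = -0.078270;  (v·dt/L) = 9.1000·0.15/2.7 = 0.505556
tan δ = Δθ·L/(v·dt) = -0.154820  →  δ = -0.1536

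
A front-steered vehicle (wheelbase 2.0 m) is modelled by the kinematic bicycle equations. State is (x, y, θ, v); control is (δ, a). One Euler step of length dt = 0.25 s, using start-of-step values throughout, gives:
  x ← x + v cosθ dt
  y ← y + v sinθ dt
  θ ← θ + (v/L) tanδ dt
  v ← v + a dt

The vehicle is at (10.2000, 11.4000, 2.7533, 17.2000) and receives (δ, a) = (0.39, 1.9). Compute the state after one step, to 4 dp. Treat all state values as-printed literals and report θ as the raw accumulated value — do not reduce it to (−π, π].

x' = 10.2000 + 17.2000·cos(2.7533)·0.25 = 6.2201
y' = 11.4000 + 17.2000·sin(2.7533)·0.25 = 13.0280
θ' = 2.7533 + (17.2000/2.0)·tan(0.39)·0.25 = 3.6371
v' = 17.2000 + 1.9000·0.25 = 17.6750

(6.2201, 13.0280, 3.6371, 17.6750)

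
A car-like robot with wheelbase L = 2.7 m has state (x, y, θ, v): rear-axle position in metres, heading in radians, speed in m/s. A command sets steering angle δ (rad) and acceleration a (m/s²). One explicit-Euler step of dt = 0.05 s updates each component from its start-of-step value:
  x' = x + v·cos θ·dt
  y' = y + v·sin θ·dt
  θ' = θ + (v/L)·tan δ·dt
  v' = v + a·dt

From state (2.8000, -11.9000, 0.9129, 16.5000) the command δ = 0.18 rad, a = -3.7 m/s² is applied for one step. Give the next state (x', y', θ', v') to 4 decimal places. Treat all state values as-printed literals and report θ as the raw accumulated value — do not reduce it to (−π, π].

(3.3044, -11.2472, 0.9685, 16.3150)

x' = 2.8000 + 16.5000·cos(0.9129)·0.05 = 3.3044
y' = -11.9000 + 16.5000·sin(0.9129)·0.05 = -11.2472
θ' = 0.9129 + (16.5000/2.7)·tan(0.18)·0.05 = 0.9685
v' = 16.5000 − 3.7000·0.05 = 16.3150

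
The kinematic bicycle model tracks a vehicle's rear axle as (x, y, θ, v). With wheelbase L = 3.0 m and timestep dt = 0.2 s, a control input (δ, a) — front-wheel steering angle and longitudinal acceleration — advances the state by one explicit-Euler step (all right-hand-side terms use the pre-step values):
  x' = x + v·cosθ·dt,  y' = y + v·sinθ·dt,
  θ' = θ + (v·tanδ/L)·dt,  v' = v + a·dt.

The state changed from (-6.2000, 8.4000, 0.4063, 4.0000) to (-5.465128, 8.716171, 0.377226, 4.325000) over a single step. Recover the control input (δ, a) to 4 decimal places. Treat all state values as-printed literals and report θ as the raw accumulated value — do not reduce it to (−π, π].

a = (v'−v)/dt = (0.325000)/0.2 = 1.6250
Δθ = θ'−θ = -0.029074;  (v·dt/L) = 4.0000·0.2/3.0 = 0.266667
tan δ = Δθ·L/(v·dt) = -0.109027  →  δ = -0.1086

δ = -0.1086, a = 1.6250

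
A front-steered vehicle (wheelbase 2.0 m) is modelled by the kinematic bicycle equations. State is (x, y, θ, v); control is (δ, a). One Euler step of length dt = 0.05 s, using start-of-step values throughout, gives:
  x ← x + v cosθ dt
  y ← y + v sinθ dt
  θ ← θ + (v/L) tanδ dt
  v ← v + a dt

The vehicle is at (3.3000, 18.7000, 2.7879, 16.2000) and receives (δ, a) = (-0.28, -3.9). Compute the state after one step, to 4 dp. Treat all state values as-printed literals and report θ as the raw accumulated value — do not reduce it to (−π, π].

x' = 3.3000 + 16.2000·cos(2.7879)·0.05 = 2.5401
y' = 18.7000 + 16.2000·sin(2.7879)·0.05 = 18.9806
θ' = 2.7879 + (16.2000/2.0)·tan(-0.28)·0.05 = 2.6714
v' = 16.2000 − 3.9000·0.05 = 16.0050

(2.5401, 18.9806, 2.6714, 16.0050)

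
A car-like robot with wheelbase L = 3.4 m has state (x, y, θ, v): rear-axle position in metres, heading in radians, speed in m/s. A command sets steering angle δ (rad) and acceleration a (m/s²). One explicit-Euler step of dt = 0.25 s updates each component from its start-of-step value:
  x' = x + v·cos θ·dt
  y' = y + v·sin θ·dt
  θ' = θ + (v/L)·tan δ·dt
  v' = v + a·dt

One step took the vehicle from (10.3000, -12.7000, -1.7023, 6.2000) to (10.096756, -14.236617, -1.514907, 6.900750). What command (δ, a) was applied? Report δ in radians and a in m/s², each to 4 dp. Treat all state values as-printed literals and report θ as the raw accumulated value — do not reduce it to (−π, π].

a = (v'−v)/dt = (0.700750)/0.25 = 2.8030
Δθ = θ'−θ = 0.187393;  (v·dt/L) = 6.2000·0.25/3.4 = 0.455882
tan δ = Δθ·L/(v·dt) = 0.411056  →  δ = 0.3900

δ = 0.3900, a = 2.8030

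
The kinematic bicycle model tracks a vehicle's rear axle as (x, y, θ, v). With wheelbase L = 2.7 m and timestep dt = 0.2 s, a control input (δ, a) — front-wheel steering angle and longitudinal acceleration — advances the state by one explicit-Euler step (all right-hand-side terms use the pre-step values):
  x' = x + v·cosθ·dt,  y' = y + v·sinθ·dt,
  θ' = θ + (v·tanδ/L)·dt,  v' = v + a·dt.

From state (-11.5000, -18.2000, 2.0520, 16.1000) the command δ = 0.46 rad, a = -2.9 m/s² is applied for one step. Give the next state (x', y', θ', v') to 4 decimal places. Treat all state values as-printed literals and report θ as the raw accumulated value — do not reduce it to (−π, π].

(-12.9904, -15.3457, 2.6429, 15.5200)

x' = -11.5000 + 16.1000·cos(2.0520)·0.2 = -12.9904
y' = -18.2000 + 16.1000·sin(2.0520)·0.2 = -15.3457
θ' = 2.0520 + (16.1000/2.7)·tan(0.46)·0.2 = 2.6429
v' = 16.1000 − 2.9000·0.2 = 15.5200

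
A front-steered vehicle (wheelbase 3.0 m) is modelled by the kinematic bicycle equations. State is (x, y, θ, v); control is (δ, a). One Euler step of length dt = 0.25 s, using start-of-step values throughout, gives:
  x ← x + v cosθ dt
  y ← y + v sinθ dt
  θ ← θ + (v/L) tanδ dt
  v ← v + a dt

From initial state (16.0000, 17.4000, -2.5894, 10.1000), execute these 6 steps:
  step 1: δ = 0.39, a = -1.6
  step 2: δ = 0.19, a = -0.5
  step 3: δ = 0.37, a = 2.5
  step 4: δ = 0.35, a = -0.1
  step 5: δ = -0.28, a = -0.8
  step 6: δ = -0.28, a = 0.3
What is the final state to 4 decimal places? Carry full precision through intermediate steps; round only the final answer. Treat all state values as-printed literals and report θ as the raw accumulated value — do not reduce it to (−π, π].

(10.5395, 4.6035, -1.9511, 10.0500)

after step 1 (δ=0.39, a=-1.6): (13.850275, 16.075498, -2.243429, 9.700000)
after step 2 (δ=0.19, a=-0.5): (12.339385, 14.178701, -2.087970, 9.575000)
after step 3 (δ=0.37, a=2.5): (11.155854, 12.098006, -1.778488, 10.200000)
after step 4 (δ=0.35, a=-0.1): (10.630040, 9.602807, -1.468214, 10.175000)
after step 5 (δ=-0.28, a=-0.8): (10.890527, 7.072429, -1.712036, 9.975000)
after step 6 (δ=-0.28, a=0.3): (10.539482, 4.603511, -1.951065, 10.050000)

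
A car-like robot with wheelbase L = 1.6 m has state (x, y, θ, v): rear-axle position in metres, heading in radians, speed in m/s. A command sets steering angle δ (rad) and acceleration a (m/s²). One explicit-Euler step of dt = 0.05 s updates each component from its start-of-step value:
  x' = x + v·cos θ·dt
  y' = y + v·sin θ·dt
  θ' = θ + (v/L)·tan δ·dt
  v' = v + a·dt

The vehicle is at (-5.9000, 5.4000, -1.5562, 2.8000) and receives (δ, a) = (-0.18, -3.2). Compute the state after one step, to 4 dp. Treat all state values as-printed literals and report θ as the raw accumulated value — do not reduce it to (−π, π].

(-5.8980, 5.2600, -1.5721, 2.6400)

x' = -5.9000 + 2.8000·cos(-1.5562)·0.05 = -5.8980
y' = 5.4000 + 2.8000·sin(-1.5562)·0.05 = 5.2600
θ' = -1.5562 + (2.8000/1.6)·tan(-0.18)·0.05 = -1.5721
v' = 2.8000 − 3.2000·0.05 = 2.6400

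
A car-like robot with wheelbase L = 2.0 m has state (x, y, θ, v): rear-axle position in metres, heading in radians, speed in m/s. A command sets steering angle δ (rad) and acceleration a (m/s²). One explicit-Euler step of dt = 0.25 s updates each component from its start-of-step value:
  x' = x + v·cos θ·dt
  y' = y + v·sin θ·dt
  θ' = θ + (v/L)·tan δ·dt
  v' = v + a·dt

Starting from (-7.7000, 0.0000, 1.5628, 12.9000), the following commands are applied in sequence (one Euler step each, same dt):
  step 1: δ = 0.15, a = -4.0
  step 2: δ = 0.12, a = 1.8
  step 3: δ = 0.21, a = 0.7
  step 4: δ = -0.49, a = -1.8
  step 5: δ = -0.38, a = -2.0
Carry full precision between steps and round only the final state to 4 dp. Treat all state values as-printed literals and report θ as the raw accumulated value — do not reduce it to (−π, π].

after step 1 (δ=0.15, a=-4.0): (-7.674212, 3.224897, 1.806506, 11.900000)
after step 2 (δ=0.12, a=1.8): (-8.368972, 6.117635, 1.985867, 12.350000)
after step 3 (δ=0.21, a=0.7): (-9.614021, 8.942968, 2.314906, 12.525000)
after step 4 (δ=-0.49, a=-1.8): (-11.734870, 11.246602, 1.479820, 12.075000)
after step 5 (δ=-0.38, a=-2.0): (-11.460614, 14.252868, 0.876957, 11.575000)

(-11.4606, 14.2529, 0.8770, 11.5750)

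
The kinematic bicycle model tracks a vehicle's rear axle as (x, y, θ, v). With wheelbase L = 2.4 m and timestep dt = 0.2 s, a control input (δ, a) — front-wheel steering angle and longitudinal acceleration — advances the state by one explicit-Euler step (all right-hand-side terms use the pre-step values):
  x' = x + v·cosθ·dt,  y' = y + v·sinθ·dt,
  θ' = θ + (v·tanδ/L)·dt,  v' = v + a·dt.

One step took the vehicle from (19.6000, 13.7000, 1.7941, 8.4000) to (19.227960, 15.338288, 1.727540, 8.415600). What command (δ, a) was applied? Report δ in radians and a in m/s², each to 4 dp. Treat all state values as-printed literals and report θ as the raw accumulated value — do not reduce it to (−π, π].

a = (v'−v)/dt = (0.015600)/0.2 = 0.0780
Δθ = θ'−θ = -0.066560;  (v·dt/L) = 8.4000·0.2/2.4 = 0.700000
tan δ = Δθ·L/(v·dt) = -0.095086  →  δ = -0.0948

δ = -0.0948, a = 0.0780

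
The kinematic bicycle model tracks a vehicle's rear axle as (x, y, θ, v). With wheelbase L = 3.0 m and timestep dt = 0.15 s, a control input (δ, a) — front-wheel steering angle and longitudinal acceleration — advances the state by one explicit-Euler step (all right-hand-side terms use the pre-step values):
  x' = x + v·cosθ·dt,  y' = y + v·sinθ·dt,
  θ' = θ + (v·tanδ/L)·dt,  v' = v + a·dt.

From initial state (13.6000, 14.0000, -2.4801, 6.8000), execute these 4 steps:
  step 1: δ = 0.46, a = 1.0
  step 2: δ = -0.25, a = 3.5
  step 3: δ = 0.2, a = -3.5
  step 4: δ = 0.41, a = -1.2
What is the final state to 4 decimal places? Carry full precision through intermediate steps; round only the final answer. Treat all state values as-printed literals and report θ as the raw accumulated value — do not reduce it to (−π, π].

(10.5509, 11.0870, -2.1736, 6.7700)

after step 1 (δ=0.46, a=1.0): (12.795142, 13.373419, -2.311647, 6.950000)
after step 2 (δ=-0.25, a=3.5): (12.091542, 12.604164, -2.400379, 7.475000)
after step 3 (δ=0.2, a=-3.5): (11.264453, 11.847114, -2.324616, 6.950000)
after step 4 (δ=0.41, a=-1.2): (10.550936, 11.087048, -2.173582, 6.770000)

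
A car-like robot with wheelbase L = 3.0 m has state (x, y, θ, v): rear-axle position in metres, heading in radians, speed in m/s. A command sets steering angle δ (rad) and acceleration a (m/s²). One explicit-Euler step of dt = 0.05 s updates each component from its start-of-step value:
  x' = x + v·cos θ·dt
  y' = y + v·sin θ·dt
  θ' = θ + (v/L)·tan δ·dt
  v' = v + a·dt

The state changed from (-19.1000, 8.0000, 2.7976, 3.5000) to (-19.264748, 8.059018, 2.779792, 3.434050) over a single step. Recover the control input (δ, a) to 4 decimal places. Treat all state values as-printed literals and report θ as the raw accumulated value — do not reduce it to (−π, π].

a = (v'−v)/dt = (-0.065950)/0.05 = -1.3190
Δθ = θ'−θ = -0.017808;  (v·dt/L) = 3.5000·0.05/3.0 = 0.058333
tan δ = Δθ·L/(v·dt) = -0.305280  →  δ = -0.2963

δ = -0.2963, a = -1.3190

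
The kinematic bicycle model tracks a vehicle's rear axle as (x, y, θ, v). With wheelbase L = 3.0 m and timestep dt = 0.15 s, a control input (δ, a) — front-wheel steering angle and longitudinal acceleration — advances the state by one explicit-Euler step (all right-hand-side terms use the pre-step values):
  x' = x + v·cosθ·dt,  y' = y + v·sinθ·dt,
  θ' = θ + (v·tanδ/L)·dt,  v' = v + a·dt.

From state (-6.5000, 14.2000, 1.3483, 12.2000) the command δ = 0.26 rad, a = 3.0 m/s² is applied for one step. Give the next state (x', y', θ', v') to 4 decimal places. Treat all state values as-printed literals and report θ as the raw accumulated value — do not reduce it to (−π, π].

x' = -6.5000 + 12.2000·cos(1.3483)·0.15 = -6.0962
y' = 14.2000 + 12.2000·sin(1.3483)·0.15 = 15.9849
θ' = 1.3483 + (12.2000/3.0)·tan(0.26)·0.15 = 1.5106
v' = 12.2000 + 3.0000·0.15 = 12.6500

(-6.0962, 15.9849, 1.5106, 12.6500)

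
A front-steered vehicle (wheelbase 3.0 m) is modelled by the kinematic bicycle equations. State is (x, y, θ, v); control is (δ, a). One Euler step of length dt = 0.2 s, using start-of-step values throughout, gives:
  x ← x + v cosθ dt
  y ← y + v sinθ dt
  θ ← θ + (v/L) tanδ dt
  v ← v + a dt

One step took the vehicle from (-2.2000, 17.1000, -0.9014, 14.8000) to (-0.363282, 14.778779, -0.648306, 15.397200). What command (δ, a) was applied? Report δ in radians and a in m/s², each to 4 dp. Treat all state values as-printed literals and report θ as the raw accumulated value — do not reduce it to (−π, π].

δ = 0.2511, a = 2.9860

a = (v'−v)/dt = (0.597200)/0.2 = 2.9860
Δθ = θ'−θ = 0.253094;  (v·dt/L) = 14.8000·0.2/3.0 = 0.986667
tan δ = Δθ·L/(v·dt) = 0.256514  →  δ = 0.2511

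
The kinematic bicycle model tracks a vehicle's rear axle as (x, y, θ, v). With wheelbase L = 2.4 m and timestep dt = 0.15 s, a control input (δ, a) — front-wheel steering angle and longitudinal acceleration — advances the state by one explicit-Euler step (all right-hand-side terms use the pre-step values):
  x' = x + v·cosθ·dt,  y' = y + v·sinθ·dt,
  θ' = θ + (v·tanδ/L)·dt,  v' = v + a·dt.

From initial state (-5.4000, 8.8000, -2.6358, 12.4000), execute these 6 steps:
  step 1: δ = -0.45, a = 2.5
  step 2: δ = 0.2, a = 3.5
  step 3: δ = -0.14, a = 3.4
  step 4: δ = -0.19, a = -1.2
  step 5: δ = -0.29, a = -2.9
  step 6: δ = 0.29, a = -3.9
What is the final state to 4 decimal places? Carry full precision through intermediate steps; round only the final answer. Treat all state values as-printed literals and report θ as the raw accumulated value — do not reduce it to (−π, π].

(-16.8411, 7.1656, -3.1396, 12.6100)

after step 1 (δ=-0.45, a=2.5): (-7.027111, 7.898828, -3.010168, 12.775000)
after step 2 (δ=0.2, a=3.5): (-8.926835, 7.647709, -2.848316, 13.300000)
after step 3 (δ=-0.14, a=3.4): (-10.836653, 7.070975, -2.965458, 13.810000)
after step 4 (δ=-0.19, a=-1.2): (-12.876103, 6.707995, -3.131454, 13.630000)
after step 5 (δ=-0.29, a=-2.9): (-14.920498, 6.687266, -3.385664, 13.195000)
after step 6 (δ=0.29, a=-3.9): (-16.841087, 7.165563, -3.139567, 12.610000)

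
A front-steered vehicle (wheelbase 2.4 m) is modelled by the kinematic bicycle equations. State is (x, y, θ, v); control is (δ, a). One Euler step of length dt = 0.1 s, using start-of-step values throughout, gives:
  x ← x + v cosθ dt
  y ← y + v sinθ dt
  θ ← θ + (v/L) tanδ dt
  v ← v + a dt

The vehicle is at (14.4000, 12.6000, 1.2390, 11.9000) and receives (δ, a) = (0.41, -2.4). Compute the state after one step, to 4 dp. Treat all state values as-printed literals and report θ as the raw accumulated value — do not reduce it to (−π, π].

x' = 14.4000 + 11.9000·cos(1.2390)·0.1 = 14.7876
y' = 12.6000 + 11.9000·sin(1.2390)·0.1 = 13.7251
θ' = 1.2390 + (11.9000/2.4)·tan(0.41)·0.1 = 1.4545
v' = 11.9000 − 2.4000·0.1 = 11.6600

(14.7876, 13.7251, 1.4545, 11.6600)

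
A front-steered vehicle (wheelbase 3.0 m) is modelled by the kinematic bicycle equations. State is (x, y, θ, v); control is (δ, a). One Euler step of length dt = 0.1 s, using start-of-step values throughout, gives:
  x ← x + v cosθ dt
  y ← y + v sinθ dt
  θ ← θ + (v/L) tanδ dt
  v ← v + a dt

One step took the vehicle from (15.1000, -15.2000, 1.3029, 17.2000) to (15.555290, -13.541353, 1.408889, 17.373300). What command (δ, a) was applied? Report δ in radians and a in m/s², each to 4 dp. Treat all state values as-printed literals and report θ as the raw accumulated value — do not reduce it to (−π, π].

a = (v'−v)/dt = (0.173300)/0.1 = 1.7330
Δθ = θ'−θ = 0.105989;  (v·dt/L) = 17.2000·0.1/3.0 = 0.573333
tan δ = Δθ·L/(v·dt) = 0.184865  →  δ = 0.1828

δ = 0.1828, a = 1.7330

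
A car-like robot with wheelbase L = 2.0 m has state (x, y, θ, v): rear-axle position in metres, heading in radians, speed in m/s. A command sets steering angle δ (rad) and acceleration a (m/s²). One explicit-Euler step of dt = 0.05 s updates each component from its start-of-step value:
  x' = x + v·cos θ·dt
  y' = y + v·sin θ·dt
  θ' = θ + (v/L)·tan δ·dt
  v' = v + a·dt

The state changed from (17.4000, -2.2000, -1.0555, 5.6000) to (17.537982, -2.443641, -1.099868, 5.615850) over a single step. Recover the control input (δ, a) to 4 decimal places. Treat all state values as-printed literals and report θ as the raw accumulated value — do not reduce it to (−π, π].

δ = -0.3069, a = 0.3170

a = (v'−v)/dt = (0.015850)/0.05 = 0.3170
Δθ = θ'−θ = -0.044368;  (v·dt/L) = 5.6000·0.05/2.0 = 0.140000
tan δ = Δθ·L/(v·dt) = -0.316914  →  δ = -0.3069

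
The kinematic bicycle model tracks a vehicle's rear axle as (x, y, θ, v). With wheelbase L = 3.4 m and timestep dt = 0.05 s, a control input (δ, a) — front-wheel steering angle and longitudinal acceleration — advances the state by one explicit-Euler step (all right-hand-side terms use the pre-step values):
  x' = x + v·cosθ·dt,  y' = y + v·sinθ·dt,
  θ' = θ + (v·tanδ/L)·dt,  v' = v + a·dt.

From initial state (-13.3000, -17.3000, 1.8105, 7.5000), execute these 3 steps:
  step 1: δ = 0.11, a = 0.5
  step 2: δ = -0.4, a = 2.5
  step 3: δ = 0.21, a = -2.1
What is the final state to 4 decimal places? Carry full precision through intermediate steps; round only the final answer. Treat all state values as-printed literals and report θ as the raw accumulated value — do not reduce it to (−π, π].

after step 1 (δ=0.11, a=0.5): (-13.389031, -16.935722, 1.822682, 7.525000)
after step 2 (δ=-0.4, a=2.5): (-13.482803, -16.571345, 1.775894, 7.650000)
after step 3 (δ=0.21, a=-2.1): (-13.560705, -16.196862, 1.799873, 7.545000)

(-13.5607, -16.1969, 1.7999, 7.5450)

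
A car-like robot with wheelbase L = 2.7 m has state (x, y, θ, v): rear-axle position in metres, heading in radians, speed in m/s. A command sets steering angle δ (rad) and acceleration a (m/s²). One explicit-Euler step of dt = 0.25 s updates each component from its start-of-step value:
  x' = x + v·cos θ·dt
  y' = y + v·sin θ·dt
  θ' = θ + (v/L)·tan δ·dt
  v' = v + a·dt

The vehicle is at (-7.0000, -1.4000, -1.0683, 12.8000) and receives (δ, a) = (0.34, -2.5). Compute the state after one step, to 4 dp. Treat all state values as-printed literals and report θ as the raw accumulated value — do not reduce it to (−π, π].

x' = -7.0000 + 12.8000·cos(-1.0683)·0.25 = -5.4588
y' = -1.4000 + 12.8000·sin(-1.0683)·0.25 = -4.2044
θ' = -1.0683 + (12.8000/2.7)·tan(0.34)·0.25 = -0.6491
v' = 12.8000 − 2.5000·0.25 = 12.1750

(-5.4588, -4.2044, -0.6491, 12.1750)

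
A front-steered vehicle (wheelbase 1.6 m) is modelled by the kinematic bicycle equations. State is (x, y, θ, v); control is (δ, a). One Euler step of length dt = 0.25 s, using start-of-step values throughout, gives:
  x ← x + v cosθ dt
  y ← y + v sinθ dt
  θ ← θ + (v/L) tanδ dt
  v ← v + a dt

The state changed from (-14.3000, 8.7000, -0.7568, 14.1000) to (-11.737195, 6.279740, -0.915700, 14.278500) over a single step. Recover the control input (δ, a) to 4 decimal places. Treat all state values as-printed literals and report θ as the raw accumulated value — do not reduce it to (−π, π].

a = (v'−v)/dt = (0.178500)/0.25 = 0.7140
Δθ = θ'−θ = -0.158900;  (v·dt/L) = 14.1000·0.25/1.6 = 2.203125
tan δ = Δθ·L/(v·dt) = -0.072125  →  δ = -0.0720

δ = -0.0720, a = 0.7140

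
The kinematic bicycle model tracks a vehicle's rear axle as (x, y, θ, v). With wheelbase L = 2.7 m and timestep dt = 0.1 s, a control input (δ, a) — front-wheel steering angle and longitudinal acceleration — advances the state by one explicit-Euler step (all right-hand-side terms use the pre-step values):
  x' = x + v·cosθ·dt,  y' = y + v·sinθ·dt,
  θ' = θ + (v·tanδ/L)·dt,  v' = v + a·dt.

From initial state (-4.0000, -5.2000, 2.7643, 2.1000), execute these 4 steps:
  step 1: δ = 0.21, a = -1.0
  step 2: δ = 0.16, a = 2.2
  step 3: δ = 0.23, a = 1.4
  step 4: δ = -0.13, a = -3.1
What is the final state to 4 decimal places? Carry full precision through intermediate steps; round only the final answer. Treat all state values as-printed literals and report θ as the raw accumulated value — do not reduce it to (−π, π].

(-4.8143, -4.8998, 2.8007, 2.0500)

after step 1 (δ=0.21, a=-1.0): (-4.195230, -5.122635, 2.780878, 2.000000)
after step 2 (δ=0.16, a=2.2): (-4.382359, -5.052046, 2.792832, 2.220000)
after step 3 (δ=0.23, a=1.4): (-4.590994, -4.976181, 2.812084, 2.360000)
after step 4 (δ=-0.13, a=-3.1): (-4.814297, -4.899817, 2.800656, 2.050000)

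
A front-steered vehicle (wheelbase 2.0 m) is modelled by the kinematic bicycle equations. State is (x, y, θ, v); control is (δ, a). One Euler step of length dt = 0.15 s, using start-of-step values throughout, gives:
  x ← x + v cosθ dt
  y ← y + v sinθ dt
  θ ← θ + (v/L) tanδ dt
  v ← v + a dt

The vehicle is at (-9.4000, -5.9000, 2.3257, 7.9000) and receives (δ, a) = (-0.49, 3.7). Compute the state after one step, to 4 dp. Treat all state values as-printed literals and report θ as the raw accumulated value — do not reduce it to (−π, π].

(-10.2120, -5.0369, 2.0097, 8.4550)

x' = -9.4000 + 7.9000·cos(2.3257)·0.15 = -10.2120
y' = -5.9000 + 7.9000·sin(2.3257)·0.15 = -5.0369
θ' = 2.3257 + (7.9000/2.0)·tan(-0.49)·0.15 = 2.0097
v' = 7.9000 + 3.7000·0.15 = 8.4550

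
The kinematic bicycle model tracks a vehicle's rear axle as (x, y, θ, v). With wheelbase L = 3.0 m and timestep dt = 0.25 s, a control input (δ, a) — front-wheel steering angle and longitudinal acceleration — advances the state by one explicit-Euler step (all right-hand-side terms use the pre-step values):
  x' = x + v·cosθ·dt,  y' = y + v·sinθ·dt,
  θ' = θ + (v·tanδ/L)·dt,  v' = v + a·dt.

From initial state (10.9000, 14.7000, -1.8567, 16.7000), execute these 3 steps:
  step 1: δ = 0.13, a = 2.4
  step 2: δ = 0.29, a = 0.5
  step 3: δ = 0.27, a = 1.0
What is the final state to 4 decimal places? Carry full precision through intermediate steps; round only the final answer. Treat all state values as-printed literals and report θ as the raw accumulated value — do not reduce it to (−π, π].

(10.6699, 2.2664, -0.8427, 17.6750)

after step 1 (δ=0.13, a=2.4): (9.722547, 10.694475, -1.674757, 17.300000)
after step 2 (δ=0.29, a=0.5): (9.273726, 6.392826, -1.244545, 17.425000)
after step 3 (δ=0.27, a=1.0): (10.669878, 2.266366, -0.842670, 17.675000)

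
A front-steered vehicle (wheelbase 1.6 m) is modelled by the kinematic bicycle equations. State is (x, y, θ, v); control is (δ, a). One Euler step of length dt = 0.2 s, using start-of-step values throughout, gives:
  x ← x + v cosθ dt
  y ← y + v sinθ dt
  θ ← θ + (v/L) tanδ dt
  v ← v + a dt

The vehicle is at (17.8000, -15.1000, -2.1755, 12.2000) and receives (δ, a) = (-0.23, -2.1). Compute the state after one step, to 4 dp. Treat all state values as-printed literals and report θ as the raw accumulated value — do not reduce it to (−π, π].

x' = 17.8000 + 12.2000·cos(-2.1755)·0.2 = 16.4128
y' = -15.1000 + 12.2000·sin(-2.1755)·0.2 = -17.1073
θ' = -2.1755 + (12.2000/1.6)·tan(-0.23)·0.2 = -2.5326
v' = 12.2000 − 2.1000·0.2 = 11.7800

(16.4128, -17.1073, -2.5326, 11.7800)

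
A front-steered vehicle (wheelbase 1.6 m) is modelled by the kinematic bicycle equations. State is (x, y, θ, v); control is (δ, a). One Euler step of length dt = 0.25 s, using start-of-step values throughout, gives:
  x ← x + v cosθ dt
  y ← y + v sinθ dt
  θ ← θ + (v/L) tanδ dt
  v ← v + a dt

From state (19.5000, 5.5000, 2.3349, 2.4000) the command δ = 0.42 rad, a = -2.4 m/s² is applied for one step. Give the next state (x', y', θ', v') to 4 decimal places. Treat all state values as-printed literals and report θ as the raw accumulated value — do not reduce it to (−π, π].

(19.0849, 5.9332, 2.5024, 1.8000)

x' = 19.5000 + 2.4000·cos(2.3349)·0.25 = 19.0849
y' = 5.5000 + 2.4000·sin(2.3349)·0.25 = 5.9332
θ' = 2.3349 + (2.4000/1.6)·tan(0.42)·0.25 = 2.5024
v' = 2.4000 − 2.4000·0.25 = 1.8000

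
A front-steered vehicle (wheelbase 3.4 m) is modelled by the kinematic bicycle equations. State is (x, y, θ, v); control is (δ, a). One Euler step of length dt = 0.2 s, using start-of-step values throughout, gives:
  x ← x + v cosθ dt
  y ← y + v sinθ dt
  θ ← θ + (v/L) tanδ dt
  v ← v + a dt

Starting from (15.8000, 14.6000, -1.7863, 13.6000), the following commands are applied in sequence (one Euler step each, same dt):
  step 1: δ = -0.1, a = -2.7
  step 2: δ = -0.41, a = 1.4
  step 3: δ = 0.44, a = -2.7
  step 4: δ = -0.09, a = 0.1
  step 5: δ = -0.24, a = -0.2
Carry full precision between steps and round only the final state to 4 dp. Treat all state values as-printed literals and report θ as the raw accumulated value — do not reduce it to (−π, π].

after step 1 (δ=-0.1, a=-2.7): (15.218357, 11.942917, -1.866568, 13.060000)
after step 2 (δ=-0.41, a=1.4): (14.457016, 9.444336, -2.200467, 13.340000)
after step 3 (δ=0.44, a=-2.7): (12.885889, 7.288001, -1.831043, 12.800000)
after step 4 (δ=-0.09, a=0.1): (12.227154, 4.814205, -1.898991, 12.820000)
after step 5 (δ=-0.24, a=-0.2): (11.400688, 2.387056, -2.083536, 12.780000)

(11.4007, 2.3871, -2.0835, 12.7800)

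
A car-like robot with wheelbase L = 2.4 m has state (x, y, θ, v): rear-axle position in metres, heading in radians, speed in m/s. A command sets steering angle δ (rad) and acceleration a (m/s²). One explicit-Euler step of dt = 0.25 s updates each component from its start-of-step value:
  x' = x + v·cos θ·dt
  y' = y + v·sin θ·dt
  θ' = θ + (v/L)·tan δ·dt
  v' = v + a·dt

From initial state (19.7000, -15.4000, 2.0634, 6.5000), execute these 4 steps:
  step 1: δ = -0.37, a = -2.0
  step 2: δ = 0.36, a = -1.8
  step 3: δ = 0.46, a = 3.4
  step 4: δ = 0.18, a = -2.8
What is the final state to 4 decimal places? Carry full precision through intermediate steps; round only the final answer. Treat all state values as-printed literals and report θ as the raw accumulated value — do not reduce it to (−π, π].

after step 1 (δ=-0.37, a=-2.0): (18.931502, -13.968205, 1.800784, 6.000000)
after step 2 (δ=0.36, a=-1.8): (18.589554, -12.507701, 2.036036, 5.550000)
after step 3 (δ=0.46, a=3.4): (17.967070, -11.267673, 2.322467, 6.400000)
after step 4 (δ=0.18, a=-2.8): (16.874493, -10.098795, 2.443780, 5.700000)

(16.8745, -10.0988, 2.4438, 5.7000)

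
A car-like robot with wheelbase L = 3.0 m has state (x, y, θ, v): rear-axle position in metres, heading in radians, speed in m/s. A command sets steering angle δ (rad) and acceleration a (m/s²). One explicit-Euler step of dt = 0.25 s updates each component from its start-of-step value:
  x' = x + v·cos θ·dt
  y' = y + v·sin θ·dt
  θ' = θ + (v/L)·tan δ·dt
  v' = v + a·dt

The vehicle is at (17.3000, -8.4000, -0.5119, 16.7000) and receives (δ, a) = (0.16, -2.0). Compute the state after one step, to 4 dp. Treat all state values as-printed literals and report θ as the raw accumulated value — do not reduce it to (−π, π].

x' = 17.3000 + 16.7000·cos(-0.5119)·0.25 = 20.9398
y' = -8.4000 + 16.7000·sin(-0.5119)·0.25 = -10.4451
θ' = -0.5119 + (16.7000/3.0)·tan(0.16)·0.25 = -0.2873
v' = 16.7000 − 2.0000·0.25 = 16.2000

(20.9398, -10.4451, -0.2873, 16.2000)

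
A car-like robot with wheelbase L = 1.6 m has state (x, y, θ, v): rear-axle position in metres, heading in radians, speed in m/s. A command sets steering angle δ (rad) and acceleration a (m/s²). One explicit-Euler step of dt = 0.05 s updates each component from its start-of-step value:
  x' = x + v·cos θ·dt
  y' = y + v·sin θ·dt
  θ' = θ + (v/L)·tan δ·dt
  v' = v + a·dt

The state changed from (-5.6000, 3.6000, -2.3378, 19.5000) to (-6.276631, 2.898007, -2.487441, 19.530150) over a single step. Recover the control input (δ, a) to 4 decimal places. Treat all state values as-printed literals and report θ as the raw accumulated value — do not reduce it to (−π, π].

δ = -0.2408, a = 0.6030

a = (v'−v)/dt = (0.030150)/0.05 = 0.6030
Δθ = θ'−θ = -0.149641;  (v·dt/L) = 19.5000·0.05/1.6 = 0.609375
tan δ = Δθ·L/(v·dt) = -0.245565  →  δ = -0.2408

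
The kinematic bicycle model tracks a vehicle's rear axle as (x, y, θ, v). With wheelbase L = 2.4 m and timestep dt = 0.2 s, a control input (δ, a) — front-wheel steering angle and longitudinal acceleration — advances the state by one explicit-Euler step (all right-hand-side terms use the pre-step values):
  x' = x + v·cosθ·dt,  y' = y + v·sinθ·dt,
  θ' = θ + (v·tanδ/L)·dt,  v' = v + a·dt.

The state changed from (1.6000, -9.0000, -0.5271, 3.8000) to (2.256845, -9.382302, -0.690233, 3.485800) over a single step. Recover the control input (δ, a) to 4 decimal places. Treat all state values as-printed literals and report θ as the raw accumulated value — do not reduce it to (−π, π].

δ = -0.4757, a = -1.5710

a = (v'−v)/dt = (-0.314200)/0.2 = -1.5710
Δθ = θ'−θ = -0.163133;  (v·dt/L) = 3.8000·0.2/2.4 = 0.316667
tan δ = Δθ·L/(v·dt) = -0.515157  →  δ = -0.4757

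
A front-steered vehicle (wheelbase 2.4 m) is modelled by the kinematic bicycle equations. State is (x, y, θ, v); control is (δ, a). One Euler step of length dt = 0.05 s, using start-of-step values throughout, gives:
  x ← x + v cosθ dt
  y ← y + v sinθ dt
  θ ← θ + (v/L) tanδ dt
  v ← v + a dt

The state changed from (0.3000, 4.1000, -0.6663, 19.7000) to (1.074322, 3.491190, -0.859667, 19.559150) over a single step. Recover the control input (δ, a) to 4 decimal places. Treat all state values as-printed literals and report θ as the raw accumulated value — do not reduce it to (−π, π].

δ = -0.4403, a = -2.8170

a = (v'−v)/dt = (-0.140850)/0.05 = -2.8170
Δθ = θ'−θ = -0.193367;  (v·dt/L) = 19.7000·0.05/2.4 = 0.410417
tan δ = Δθ·L/(v·dt) = -0.471148  →  δ = -0.4403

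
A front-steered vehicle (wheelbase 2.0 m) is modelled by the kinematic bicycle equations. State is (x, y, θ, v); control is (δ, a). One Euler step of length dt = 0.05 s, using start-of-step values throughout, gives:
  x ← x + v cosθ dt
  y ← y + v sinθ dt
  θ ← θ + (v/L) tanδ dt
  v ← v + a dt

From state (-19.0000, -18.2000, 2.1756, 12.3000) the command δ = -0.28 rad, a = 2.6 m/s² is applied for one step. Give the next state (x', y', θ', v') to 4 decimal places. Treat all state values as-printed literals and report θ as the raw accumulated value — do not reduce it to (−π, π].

(-19.3497, -17.6941, 2.0872, 12.4300)

x' = -19.0000 + 12.3000·cos(2.1756)·0.05 = -19.3497
y' = -18.2000 + 12.3000·sin(2.1756)·0.05 = -17.6941
θ' = 2.1756 + (12.3000/2.0)·tan(-0.28)·0.05 = 2.0872
v' = 12.3000 + 2.6000·0.05 = 12.4300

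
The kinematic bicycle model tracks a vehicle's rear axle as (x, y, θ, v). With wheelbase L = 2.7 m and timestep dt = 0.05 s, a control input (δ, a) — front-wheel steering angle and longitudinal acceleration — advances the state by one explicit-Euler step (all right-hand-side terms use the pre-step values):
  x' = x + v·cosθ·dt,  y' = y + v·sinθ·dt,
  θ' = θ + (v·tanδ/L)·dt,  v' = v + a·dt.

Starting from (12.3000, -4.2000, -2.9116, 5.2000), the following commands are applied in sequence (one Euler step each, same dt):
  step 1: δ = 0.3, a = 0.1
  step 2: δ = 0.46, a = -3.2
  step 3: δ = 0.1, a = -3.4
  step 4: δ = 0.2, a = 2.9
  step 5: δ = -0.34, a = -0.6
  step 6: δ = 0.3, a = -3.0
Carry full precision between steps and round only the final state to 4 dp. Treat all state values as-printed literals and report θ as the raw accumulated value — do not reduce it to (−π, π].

after step 1 (δ=0.3, a=0.1): (12.046846, -4.259272, -2.881812, 5.205000)
after step 2 (δ=0.46, a=-3.2): (11.795329, -4.326122, -2.834056, 5.045000)
after step 3 (δ=0.1, a=-3.4): (11.554914, -4.402481, -2.824682, 4.875000)
after step 4 (δ=0.2, a=2.9): (11.323302, -4.478442, -2.806382, 5.020000)
after step 5 (δ=-0.34, a=-0.6): (11.086272, -4.561013, -2.839267, 4.990000)
after step 6 (δ=0.3, a=-3.0): (10.848088, -4.635299, -2.810682, 4.840000)

(10.8481, -4.6353, -2.8107, 4.8400)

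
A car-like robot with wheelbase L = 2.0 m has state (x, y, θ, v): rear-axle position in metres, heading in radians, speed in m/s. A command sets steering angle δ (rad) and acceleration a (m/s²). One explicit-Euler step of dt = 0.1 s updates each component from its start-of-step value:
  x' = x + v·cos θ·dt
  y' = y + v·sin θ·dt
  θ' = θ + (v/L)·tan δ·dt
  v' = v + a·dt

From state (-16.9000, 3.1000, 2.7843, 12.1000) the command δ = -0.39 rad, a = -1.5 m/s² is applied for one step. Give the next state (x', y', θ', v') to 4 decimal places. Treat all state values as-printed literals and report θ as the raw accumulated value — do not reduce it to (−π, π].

(-18.0336, 3.5232, 2.5356, 11.9500)

x' = -16.9000 + 12.1000·cos(2.7843)·0.1 = -18.0336
y' = 3.1000 + 12.1000·sin(2.7843)·0.1 = 3.5232
θ' = 2.7843 + (12.1000/2.0)·tan(-0.39)·0.1 = 2.5356
v' = 12.1000 − 1.5000·0.1 = 11.9500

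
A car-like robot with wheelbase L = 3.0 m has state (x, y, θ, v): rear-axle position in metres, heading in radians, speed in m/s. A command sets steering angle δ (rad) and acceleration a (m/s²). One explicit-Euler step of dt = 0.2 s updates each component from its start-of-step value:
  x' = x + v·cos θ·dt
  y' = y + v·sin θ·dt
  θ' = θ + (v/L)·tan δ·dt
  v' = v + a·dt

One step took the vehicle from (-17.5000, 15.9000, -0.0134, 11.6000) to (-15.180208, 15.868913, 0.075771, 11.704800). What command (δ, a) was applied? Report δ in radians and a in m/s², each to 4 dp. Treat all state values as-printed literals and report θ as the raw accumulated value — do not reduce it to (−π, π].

a = (v'−v)/dt = (0.104800)/0.2 = 0.5240
Δθ = θ'−θ = 0.089171;  (v·dt/L) = 11.6000·0.2/3.0 = 0.773333
tan δ = Δθ·L/(v·dt) = 0.115307  →  δ = 0.1148

δ = 0.1148, a = 0.5240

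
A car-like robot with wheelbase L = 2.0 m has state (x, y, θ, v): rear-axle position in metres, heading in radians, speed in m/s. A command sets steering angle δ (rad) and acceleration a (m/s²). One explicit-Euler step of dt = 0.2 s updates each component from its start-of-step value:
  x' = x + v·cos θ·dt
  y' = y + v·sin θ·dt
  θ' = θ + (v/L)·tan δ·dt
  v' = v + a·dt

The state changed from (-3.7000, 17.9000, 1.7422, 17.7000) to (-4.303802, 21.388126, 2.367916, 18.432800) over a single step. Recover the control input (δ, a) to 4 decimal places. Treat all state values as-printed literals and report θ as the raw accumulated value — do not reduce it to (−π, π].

a = (v'−v)/dt = (0.732800)/0.2 = 3.6640
Δθ = θ'−θ = 0.625716;  (v·dt/L) = 17.7000·0.2/2.0 = 1.770000
tan δ = Δθ·L/(v·dt) = 0.353512  →  δ = 0.3398

δ = 0.3398, a = 3.6640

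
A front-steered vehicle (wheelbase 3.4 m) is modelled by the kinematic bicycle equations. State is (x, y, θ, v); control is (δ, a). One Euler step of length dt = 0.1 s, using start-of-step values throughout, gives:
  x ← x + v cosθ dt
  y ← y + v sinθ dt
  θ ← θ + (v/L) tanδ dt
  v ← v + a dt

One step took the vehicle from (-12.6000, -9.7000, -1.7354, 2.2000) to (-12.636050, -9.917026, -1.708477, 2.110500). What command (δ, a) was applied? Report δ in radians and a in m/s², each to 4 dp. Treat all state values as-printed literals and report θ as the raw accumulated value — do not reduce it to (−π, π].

δ = 0.3943, a = -0.8950

a = (v'−v)/dt = (-0.089500)/0.1 = -0.8950
Δθ = θ'−θ = 0.026923;  (v·dt/L) = 2.2000·0.1/3.4 = 0.064706
tan δ = Δθ·L/(v·dt) = 0.416083  →  δ = 0.3943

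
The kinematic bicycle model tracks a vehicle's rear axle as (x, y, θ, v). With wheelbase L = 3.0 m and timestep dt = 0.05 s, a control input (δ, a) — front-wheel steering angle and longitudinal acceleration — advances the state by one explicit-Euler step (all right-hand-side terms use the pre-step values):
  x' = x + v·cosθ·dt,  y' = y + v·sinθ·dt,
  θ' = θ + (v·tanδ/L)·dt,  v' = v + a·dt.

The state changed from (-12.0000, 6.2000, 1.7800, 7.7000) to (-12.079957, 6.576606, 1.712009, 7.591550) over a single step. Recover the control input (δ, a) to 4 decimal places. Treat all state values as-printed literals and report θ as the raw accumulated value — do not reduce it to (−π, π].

δ = -0.4872, a = -2.1690

a = (v'−v)/dt = (-0.108450)/0.05 = -2.1690
Δθ = θ'−θ = -0.067991;  (v·dt/L) = 7.7000·0.05/3.0 = 0.128333
tan δ = Δθ·L/(v·dt) = -0.529800  →  δ = -0.4872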